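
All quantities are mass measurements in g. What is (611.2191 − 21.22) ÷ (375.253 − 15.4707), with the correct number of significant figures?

1.6399

611.2191 − 21.22 = 589.9991, limited to 2 d.p. → 5 s.f.; 375.253 − 15.4707 = 359.7823, limited to 3 d.p. → 6 s.f.
Carrying full precision, 589.9991 ÷ 359.7823 = 1.63987805959…; keep min(5, 6) = 5 s.f.
Rounded to 5 significant figures: 1.6399.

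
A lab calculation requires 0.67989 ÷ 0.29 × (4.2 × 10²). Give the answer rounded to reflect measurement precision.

9.8 × 10²

0.67989 ÷ 0.29 × (4.2 × 10²) = 984.668275862…
Multiplication/division keeps the fewest significant figures: 0.67989 → 5 s.f., 0.29 → 2 s.f., 4.2 × 10² → 2 s.f.; limit is 2.
Rounded to 2 significant figures: 9.8 × 10².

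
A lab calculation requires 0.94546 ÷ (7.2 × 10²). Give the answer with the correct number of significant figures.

0.94546 ÷ (7.2 × 10²) = 0.00131313888889…
Multiplication/division keeps the fewest significant figures: 0.94546 → 5 s.f., 7.2 × 10² → 2 s.f.; limit is 2.
Rounded to 2 significant figures: 0.0013.

0.0013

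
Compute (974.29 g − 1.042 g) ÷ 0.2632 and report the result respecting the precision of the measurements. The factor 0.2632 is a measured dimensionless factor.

974.29 g − 1.042 g = 973.248 g; the difference is limited to 2 decimal places (5 s.f.).
Carrying full precision, 973.248 ÷ 0.2632 = 3697.75075988… g; 0.2632 has 4 s.f., so the result keeps min(5, 4) = 4 s.f.
Rounded to 4 significant figures: 3698 g.

3698 g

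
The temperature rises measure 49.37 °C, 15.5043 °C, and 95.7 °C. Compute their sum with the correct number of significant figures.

49.37 °C + 15.5043 °C + 95.7 °C = 160.5743 °C.
Addition/subtraction keeps the fewest decimal places: 49.37 → 2 decimal places, 15.5043 → 4 decimal places, 95.7 → 1 decimal place; limit is 1.
Rounded to 1 decimal place: 160.6 °C.

160.6 °C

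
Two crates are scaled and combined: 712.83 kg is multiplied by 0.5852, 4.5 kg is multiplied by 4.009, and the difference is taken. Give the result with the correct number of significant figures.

399 kg

712.83 × 0.5852 = 417.148116 → 417.1 kg (4 s.f., last digit at the 10^-1 place).
4.5 × 4.009 = 18.0405 → 18 kg (2 s.f., last digit at the 10^0 place).
Difference: 399.107616 kg; keep the coarser place, 10^0.
Result: 399 kg.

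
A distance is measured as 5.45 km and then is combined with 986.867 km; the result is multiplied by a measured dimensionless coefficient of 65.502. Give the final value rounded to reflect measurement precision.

5.45 km + 986.867 km = 992.317 km; the sum is limited to 2 decimal places (5 s.f.).
Carrying full precision, 992.317 × 65.502 = 64998.748134 km; 65.502 has 5 s.f., so the result keeps min(5, 5) = 5 s.f.
Rounded to 5 significant figures: 64999 km.

64999 km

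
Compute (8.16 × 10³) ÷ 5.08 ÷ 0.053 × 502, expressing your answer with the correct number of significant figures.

1.5 × 10⁷

(8.16 × 10³) ÷ 5.08 ÷ 0.053 × 502 = 15214381.2212…
Multiplication/division keeps the fewest significant figures: 8.16 × 10³ → 3 s.f., 5.08 → 3 s.f., 0.053 → 2 s.f., 502 → 3 s.f.; limit is 2.
Rounded to 2 significant figures: 1.5 × 10⁷.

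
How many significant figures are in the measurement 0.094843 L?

5

0.094843: leading zeros are not significant.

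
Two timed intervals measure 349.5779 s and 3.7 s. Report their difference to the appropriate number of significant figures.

349.5779 s − 3.7 s = 345.8779 s.
Addition/subtraction keeps the fewest decimal places: 349.5779 → 4 decimal places, 3.7 → 1 decimal place; limit is 1.
Rounded to 1 decimal place: 345.9 s.

345.9 s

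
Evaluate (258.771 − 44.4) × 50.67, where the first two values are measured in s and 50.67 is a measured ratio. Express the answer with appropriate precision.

258.771 s − 44.4 s = 214.371 s; the difference is limited to 1 decimal place (4 s.f.).
Carrying full precision, 214.371 × 50.67 = 10862.17857 s; 50.67 has 4 s.f., so the result keeps min(4, 4) = 4 s.f.
Rounded to 4 significant figures: 1.086 × 10^4 s.

1.086 × 10^4 s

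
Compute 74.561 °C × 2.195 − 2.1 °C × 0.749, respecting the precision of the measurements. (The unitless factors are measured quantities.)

74.561 × 2.195 = 163.661395 → 1.637 × 10^2 °C (4 s.f., last digit at the 10^-1 place).
2.1 × 0.749 = 1.5729 → 1.6 °C (2 s.f., last digit at the 10^-1 place).
Difference: 162.088495 °C; keep the coarser place, 10^-1.
Result: 162.1 °C.

162.1 °C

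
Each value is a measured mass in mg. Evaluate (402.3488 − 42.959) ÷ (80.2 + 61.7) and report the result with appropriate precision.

402.3488 − 42.959 = 359.3898, limited to 3 d.p. → 6 s.f.; 80.2 + 61.7 = 141.9, limited to 1 d.p. → 4 s.f.
Carrying full precision, 359.3898 ÷ 141.9 = 2.53269767442…; keep min(6, 4) = 4 s.f.
Rounded to 4 significant figures: 2.533.

2.533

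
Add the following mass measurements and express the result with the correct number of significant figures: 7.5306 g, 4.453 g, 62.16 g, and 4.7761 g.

7.5306 g + 4.453 g + 62.16 g + 4.7761 g = 78.9197 g.
Addition/subtraction keeps the fewest decimal places: 7.5306 → 4 decimal places, 4.453 → 3 decimal places, 62.16 → 2 decimal places, 4.7761 → 4 decimal places; limit is 2.
Rounded to 2 decimal places: 78.92 g.

78.92 g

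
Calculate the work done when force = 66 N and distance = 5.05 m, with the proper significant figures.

work done = 66 N × 5.05 m = 333.3 J.
66 has 2 significant figures; 5.05 has 3.
Division/multiplication keeps the fewest: 2 significant figures.
Rounded: 3.3 × 10^2 J.

3.3 × 10^2 J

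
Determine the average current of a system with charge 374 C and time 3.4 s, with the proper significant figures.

1.1 × 10² A

average current = 374 C ÷ 3.4 s = 110 A.
374 has 3 significant figures; 3.4 has 2.
Division/multiplication keeps the fewest: 2 significant figures.
Rounded: 1.1 × 10² A.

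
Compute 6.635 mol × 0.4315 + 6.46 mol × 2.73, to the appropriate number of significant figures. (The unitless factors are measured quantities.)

6.635 × 0.4315 = 2.8630025 → 2.863 mol (4 s.f., last digit at the 10^-3 place).
6.46 × 2.73 = 17.6358 → 17.6 mol (3 s.f., last digit at the 10^-1 place).
Sum: 20.4988025 mol; keep the coarser place, 10^-1.
Result: 20.5 mol.

20.5 mol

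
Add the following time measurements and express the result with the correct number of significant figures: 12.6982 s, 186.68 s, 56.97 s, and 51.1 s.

12.6982 s + 186.68 s + 56.97 s + 51.1 s = 307.4482 s.
Addition/subtraction keeps the fewest decimal places: 12.6982 → 4 decimal places, 186.68 → 2 decimal places, 56.97 → 2 decimal places, 51.1 → 1 decimal place; limit is 1.
Rounded to 1 decimal place: 307.4 s.

307.4 s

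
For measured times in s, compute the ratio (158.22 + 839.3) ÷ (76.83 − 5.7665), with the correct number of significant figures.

158.22 + 839.3 = 997.52, limited to 1 d.p. → 4 s.f.; 76.83 − 5.7665 = 71.0635, limited to 2 d.p. → 4 s.f.
Carrying full precision, 997.52 ÷ 71.0635 = 14.0370232257…; keep min(4, 4) = 4 s.f.
Rounded to 4 significant figures: 14.04.

14.04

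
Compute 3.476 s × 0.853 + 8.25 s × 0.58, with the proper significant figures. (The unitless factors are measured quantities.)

3.476 × 0.853 = 2.965028 → 2.97 s (3 s.f., last digit at the 10^-2 place).
8.25 × 0.58 = 4.785 → 4.8 s (2 s.f., last digit at the 10^-1 place).
Sum: 7.750028 s; keep the coarser place, 10^-1.
Result: 7.8 s.

7.8 s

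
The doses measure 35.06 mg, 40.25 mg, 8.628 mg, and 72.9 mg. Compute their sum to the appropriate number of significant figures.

156.8 mg

35.06 mg + 40.25 mg + 8.628 mg + 72.9 mg = 156.838 mg.
Addition/subtraction keeps the fewest decimal places: 35.06 → 2 decimal places, 40.25 → 2 decimal places, 8.628 → 3 decimal places, 72.9 → 1 decimal place; limit is 1.
Rounded to 1 decimal place: 156.8 mg.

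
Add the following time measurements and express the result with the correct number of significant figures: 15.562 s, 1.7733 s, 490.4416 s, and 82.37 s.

15.562 s + 1.7733 s + 490.4416 s + 82.37 s = 590.1469 s.
Addition/subtraction keeps the fewest decimal places: 15.562 → 3 decimal places, 1.7733 → 4 decimal places, 490.4416 → 4 decimal places, 82.37 → 2 decimal places; limit is 2.
Rounded to 2 decimal places: 5.9015 × 10^2 s.

5.9015 × 10^2 s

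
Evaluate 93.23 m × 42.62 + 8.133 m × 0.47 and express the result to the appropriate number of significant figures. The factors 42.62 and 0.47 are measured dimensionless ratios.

93.23 × 42.62 = 3973.4626 → 3973 m (4 s.f., last digit at the 10^0 place).
8.133 × 0.47 = 3.82251 → 3.8 m (2 s.f., last digit at the 10^-1 place).
Sum: 3977.28511 m; keep the coarser place, 10^0.
Result: 3977 m.

3977 m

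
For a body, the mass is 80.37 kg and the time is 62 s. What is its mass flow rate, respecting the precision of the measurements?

mass flow rate = 80.37 kg ÷ 62 s = 1.29629032258… kg/s.
80.37 has 4 significant figures; 62 has 2.
Division/multiplication keeps the fewest: 2 significant figures.
Rounded: 1.3 kg/s.

1.3 kg/s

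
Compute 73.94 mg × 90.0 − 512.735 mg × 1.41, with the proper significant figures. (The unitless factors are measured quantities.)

5.93 × 10^3 mg

73.94 × 90.0 = 6654.6 → 6.65 × 10^3 mg (3 s.f., last digit at the 10^1 place).
512.735 × 1.41 = 722.95635 → 723 mg (3 s.f., last digit at the 10^0 place).
Difference: 5931.64365 mg; keep the coarser place, 10^1.
Result: 5.93 × 10^3 mg.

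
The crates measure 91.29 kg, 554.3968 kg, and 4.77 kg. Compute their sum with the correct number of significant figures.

91.29 kg + 554.3968 kg + 4.77 kg = 650.4568 kg.
Addition/subtraction keeps the fewest decimal places: 91.29 → 2 decimal places, 554.3968 → 4 decimal places, 4.77 → 2 decimal places; limit is 2.
Rounded to 2 decimal places: 650.46 kg.

650.46 kg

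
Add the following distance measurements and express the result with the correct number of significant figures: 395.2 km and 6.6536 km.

395.2 km + 6.6536 km = 401.8536 km.
Addition/subtraction keeps the fewest decimal places: 395.2 → 1 decimal place, 6.6536 → 4 decimal places; limit is 1.
Rounded to 1 decimal place: 401.9 km.

401.9 km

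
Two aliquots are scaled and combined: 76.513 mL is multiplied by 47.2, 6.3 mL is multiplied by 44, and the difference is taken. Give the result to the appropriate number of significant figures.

3.33 × 10³ mL

76.513 × 47.2 = 3611.4136 → 3.61 × 10³ mL (3 s.f., last digit at the 10^1 place).
6.3 × 44 = 277.2 → 2.8 × 10² mL (2 s.f., last digit at the 10^1 place).
Difference: 3334.2136 mL; keep the coarser place, 10^1.
Result: 3.33 × 10³ mL.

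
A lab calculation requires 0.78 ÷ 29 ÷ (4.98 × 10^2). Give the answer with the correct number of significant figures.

5.4 × 10^-5

0.78 ÷ 29 ÷ (4.98 × 10^2) = 0.0000540091400083…
Multiplication/division keeps the fewest significant figures: 0.78 → 2 s.f., 29 → 2 s.f., 4.98 × 10^2 → 3 s.f.; limit is 2.
Rounded to 2 significant figures: 5.4 × 10^-5.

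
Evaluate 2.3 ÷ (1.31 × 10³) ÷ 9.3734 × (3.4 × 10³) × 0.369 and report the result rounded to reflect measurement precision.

0.23

2.3 ÷ (1.31 × 10³) ÷ 9.3734 × (3.4 × 10³) × 0.369 = 0.234998274311…
Multiplication/division keeps the fewest significant figures: 2.3 → 2 s.f., 1.31 × 10³ → 3 s.f., 9.3734 → 5 s.f., 3.4 × 10³ → 2 s.f., 0.369 → 3 s.f.; limit is 2.
Rounded to 2 significant figures: 0.23.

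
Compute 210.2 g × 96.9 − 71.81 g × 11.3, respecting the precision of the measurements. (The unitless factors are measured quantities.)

1.96 × 10^4 g

210.2 × 96.9 = 20368.38 → 2.04 × 10^4 g (3 s.f., last digit at the 10^2 place).
71.81 × 11.3 = 811.453 → 8.11 × 10^2 g (3 s.f., last digit at the 10^0 place).
Difference: 19556.927 g; keep the coarser place, 10^2.
Result: 1.96 × 10^4 g.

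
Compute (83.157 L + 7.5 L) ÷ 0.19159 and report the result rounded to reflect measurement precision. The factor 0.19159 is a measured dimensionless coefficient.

83.157 L + 7.5 L = 90.657 L; the sum is limited to 1 decimal place (3 s.f.).
Carrying full precision, 90.657 ÷ 0.19159 = 473.182316405… L; 0.19159 has 5 s.f., so the result keeps min(3, 5) = 3 s.f.
Rounded to 3 significant figures: 473 L.

473 L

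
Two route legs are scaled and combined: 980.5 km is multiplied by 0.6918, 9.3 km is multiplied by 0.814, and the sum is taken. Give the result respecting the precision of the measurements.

685.9 km

980.5 × 0.6918 = 678.3099 → 678.3 km (4 s.f., last digit at the 10^-1 place).
9.3 × 0.814 = 7.5702 → 7.6 km (2 s.f., last digit at the 10^-1 place).
Sum: 685.8801 km; keep the coarser place, 10^-1.
Result: 685.9 km.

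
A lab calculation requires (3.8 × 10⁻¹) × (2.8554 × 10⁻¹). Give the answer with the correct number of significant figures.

(3.8 × 10⁻¹) × (2.8554 × 10⁻¹) = 0.1085052
Multiplication/division keeps the fewest significant figures: 3.8 × 10⁻¹ → 2 s.f., 2.8554 × 10⁻¹ → 5 s.f.; limit is 2.
Rounded to 2 significant figures: 0.11.

0.11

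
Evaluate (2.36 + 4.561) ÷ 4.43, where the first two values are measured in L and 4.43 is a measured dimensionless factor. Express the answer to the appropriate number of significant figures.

1.56 L

2.36 L + 4.561 L = 6.921 L; the sum is limited to 2 decimal places (3 s.f.).
Carrying full precision, 6.921 ÷ 4.43 = 1.56230248307… L; 4.43 has 3 s.f., so the result keeps min(3, 3) = 3 s.f.
Rounded to 3 significant figures: 1.56 L.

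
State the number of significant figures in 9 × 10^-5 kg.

9 × 10^-5: in scientific notation every digit of the coefficient is significant.

1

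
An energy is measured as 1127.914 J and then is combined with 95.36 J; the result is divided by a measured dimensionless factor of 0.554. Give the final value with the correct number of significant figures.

1127.914 J + 95.36 J = 1223.274 J; the sum is limited to 2 decimal places (6 s.f.).
Carrying full precision, 1223.274 ÷ 0.554 = 2208.07581227… J; 0.554 has 3 s.f., so the result keeps min(6, 3) = 3 s.f.
Rounded to 3 significant figures: 2.21 × 10^3 J.

2.21 × 10^3 J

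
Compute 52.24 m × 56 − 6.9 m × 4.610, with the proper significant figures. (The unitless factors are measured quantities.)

2.9 × 10³ m

52.24 × 56 = 2925.44 → 2.9 × 10³ m (2 s.f., last digit at the 10^2 place).
6.9 × 4.610 = 31.809 → 32 m (2 s.f., last digit at the 10^0 place).
Difference: 2893.631 m; keep the coarser place, 10^2.
Result: 2.9 × 10³ m.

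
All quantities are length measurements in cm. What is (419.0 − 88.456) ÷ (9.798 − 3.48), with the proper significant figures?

52.3

419.0 − 88.456 = 330.544, limited to 1 d.p. → 4 s.f.; 9.798 − 3.48 = 6.318, limited to 2 d.p. → 3 s.f.
Carrying full precision, 330.544 ÷ 6.318 = 52.3178220956…; keep min(4, 3) = 3 s.f.
Rounded to 3 significant figures: 52.3.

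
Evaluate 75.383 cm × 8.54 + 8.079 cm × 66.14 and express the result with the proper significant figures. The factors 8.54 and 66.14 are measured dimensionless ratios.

75.383 × 8.54 = 643.77082 → 644 cm (3 s.f., last digit at the 10^0 place).
8.079 × 66.14 = 534.34506 → 5.343 × 10² cm (4 s.f., last digit at the 10^-1 place).
Sum: 1178.11588 cm; keep the coarser place, 10^0.
Result: 1178 cm.

1178 cm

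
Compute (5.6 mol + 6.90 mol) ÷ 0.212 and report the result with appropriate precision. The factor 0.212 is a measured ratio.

59.0 mol

5.6 mol + 6.90 mol = 12.50 mol; the sum is limited to 1 decimal place (3 s.f.).
Carrying full precision, 12.50 ÷ 0.212 = 58.9622641509… mol; 0.212 has 3 s.f., so the result keeps min(3, 3) = 3 s.f.
Rounded to 3 significant figures: 59.0 mol.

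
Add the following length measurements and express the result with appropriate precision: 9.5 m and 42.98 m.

52.5 m

9.5 m + 42.98 m = 52.48 m.
Addition/subtraction keeps the fewest decimal places: 9.5 → 1 decimal place, 42.98 → 2 decimal places; limit is 1.
Rounded to 1 decimal place: 52.5 m.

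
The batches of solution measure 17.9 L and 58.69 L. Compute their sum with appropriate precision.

17.9 L + 58.69 L = 76.59 L.
Addition/subtraction keeps the fewest decimal places: 17.9 → 1 decimal place, 58.69 → 2 decimal places; limit is 1.
Rounded to 1 decimal place: 76.6 L.

76.6 L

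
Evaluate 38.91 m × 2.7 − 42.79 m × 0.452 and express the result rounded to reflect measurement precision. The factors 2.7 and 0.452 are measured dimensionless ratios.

9 × 10¹ m

38.91 × 2.7 = 105.057 → 1.1 × 10² m (2 s.f., last digit at the 10^1 place).
42.79 × 0.452 = 19.34108 → 19.3 m (3 s.f., last digit at the 10^-1 place).
Difference: 85.71592 m; keep the coarser place, 10^1.
Result: 9 × 10¹ m.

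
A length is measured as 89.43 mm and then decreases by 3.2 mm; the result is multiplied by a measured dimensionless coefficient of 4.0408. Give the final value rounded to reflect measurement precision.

348 mm

89.43 mm − 3.2 mm = 86.23 mm; the difference is limited to 1 decimal place (3 s.f.).
Carrying full precision, 86.23 × 4.0408 = 348.438184 mm; 4.0408 has 5 s.f., so the result keeps min(3, 5) = 3 s.f.
Rounded to 3 significant figures: 348 mm.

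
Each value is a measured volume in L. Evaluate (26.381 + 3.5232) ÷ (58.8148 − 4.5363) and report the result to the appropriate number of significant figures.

0.55094

26.381 + 3.5232 = 29.9042, limited to 3 d.p. → 5 s.f.; 58.8148 − 4.5363 = 54.2785, limited to 4 d.p. → 6 s.f.
Carrying full precision, 29.9042 ÷ 54.2785 = 0.550940059139…; keep min(5, 6) = 5 s.f.
Rounded to 5 significant figures: 0.55094.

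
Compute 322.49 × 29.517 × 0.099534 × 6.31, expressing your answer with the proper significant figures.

5.98 × 10³

322.49 × 29.517 × 0.099534 × 6.31 = 5978.45940077…
Multiplication/division keeps the fewest significant figures: 322.49 → 5 s.f., 29.517 → 5 s.f., 0.099534 → 5 s.f., 6.31 → 3 s.f.; limit is 3.
Rounded to 3 significant figures: 5.98 × 10³.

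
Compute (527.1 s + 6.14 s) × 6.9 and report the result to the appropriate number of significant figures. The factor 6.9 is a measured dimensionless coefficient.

527.1 s + 6.14 s = 533.24 s; the sum is limited to 1 decimal place (4 s.f.).
Carrying full precision, 533.24 × 6.9 = 3679.356 s; 6.9 has 2 s.f., so the result keeps min(4, 2) = 2 s.f.
Rounded to 2 significant figures: 3.7 × 10³ s.

3.7 × 10³ s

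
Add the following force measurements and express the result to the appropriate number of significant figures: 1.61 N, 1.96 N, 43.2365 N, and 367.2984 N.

414.10 N

1.61 N + 1.96 N + 43.2365 N + 367.2984 N = 414.1049 N.
Addition/subtraction keeps the fewest decimal places: 1.61 → 2 decimal places, 1.96 → 2 decimal places, 43.2365 → 4 decimal places, 367.2984 → 4 decimal places; limit is 2.
Rounded to 2 decimal places: 414.10 N.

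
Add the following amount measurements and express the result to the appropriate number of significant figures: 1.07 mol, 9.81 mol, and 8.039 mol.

1.07 mol + 9.81 mol + 8.039 mol = 18.919 mol.
Addition/subtraction keeps the fewest decimal places: 1.07 → 2 decimal places, 9.81 → 2 decimal places, 8.039 → 3 decimal places; limit is 2.
Rounded to 2 decimal places: 18.92 mol.

18.92 mol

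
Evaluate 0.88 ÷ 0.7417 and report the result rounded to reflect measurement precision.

0.88 ÷ 0.7417 = 1.18646352973…
Multiplication/division keeps the fewest significant figures: 0.88 → 2 s.f., 0.7417 → 4 s.f.; limit is 2.
Rounded to 2 significant figures: 1.2.

1.2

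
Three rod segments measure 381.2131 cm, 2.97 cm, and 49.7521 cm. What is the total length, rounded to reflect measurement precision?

381.2131 cm + 2.97 cm + 49.7521 cm = 433.9352 cm.
Addition/subtraction keeps the fewest decimal places: 381.2131 → 4 decimal places, 2.97 → 2 decimal places, 49.7521 → 4 decimal places; limit is 2.
Rounded to 2 decimal places: 433.94 cm.

433.94 cm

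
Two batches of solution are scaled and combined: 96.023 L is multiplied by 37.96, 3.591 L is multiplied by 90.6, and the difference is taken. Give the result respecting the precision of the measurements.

96.023 × 37.96 = 3645.03308 → 3.645 × 10^3 L (4 s.f., last digit at the 10^0 place).
3.591 × 90.6 = 325.3446 → 325 L (3 s.f., last digit at the 10^0 place).
Difference: 3319.68848 L; keep the coarser place, 10^0.
Result: 3.320 × 10^3 L.

3.320 × 10^3 L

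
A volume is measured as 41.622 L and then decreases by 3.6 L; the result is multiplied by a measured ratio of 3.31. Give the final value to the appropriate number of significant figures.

41.622 L − 3.6 L = 38.022 L; the difference is limited to 1 decimal place (3 s.f.).
Carrying full precision, 38.022 × 3.31 = 125.85282 L; 3.31 has 3 s.f., so the result keeps min(3, 3) = 3 s.f.
Rounded to 3 significant figures: 1.26 × 10^2 L.

1.26 × 10^2 L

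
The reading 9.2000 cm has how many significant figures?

9.2000: trailing zeros after a decimal point are significant.

5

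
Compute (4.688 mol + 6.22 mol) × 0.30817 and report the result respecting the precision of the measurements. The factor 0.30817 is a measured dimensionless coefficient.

3.362 mol

4.688 mol + 6.22 mol = 10.908 mol; the sum is limited to 2 decimal places (4 s.f.).
Carrying full precision, 10.908 × 0.30817 = 3.36151836 mol; 0.30817 has 5 s.f., so the result keeps min(4, 5) = 4 s.f.
Rounded to 4 significant figures: 3.362 mol.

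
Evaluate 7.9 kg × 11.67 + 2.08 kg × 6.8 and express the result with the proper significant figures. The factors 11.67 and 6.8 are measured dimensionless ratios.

106 kg

7.9 × 11.67 = 92.193 → 92 kg (2 s.f., last digit at the 10^0 place).
2.08 × 6.8 = 14.144 → 14 kg (2 s.f., last digit at the 10^0 place).
Sum: 106.337 kg; keep the coarser place, 10^0.
Result: 106 kg.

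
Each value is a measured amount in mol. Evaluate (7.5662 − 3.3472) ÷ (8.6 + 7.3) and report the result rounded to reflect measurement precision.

7.5662 − 3.3472 = 4.2190, limited to 4 d.p. → 5 s.f.; 8.6 + 7.3 = 15.9, limited to 1 d.p. → 3 s.f.
Carrying full precision, 4.2190 ÷ 15.9 = 0.26534591195…; keep min(5, 3) = 3 s.f.
Rounded to 3 significant figures: 0.265.

0.265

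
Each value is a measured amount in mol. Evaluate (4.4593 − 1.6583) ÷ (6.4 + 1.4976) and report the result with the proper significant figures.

0.35

4.4593 − 1.6583 = 2.8010, limited to 4 d.p. → 5 s.f.; 6.4 + 1.4976 = 7.8976, limited to 1 d.p. → 2 s.f.
Carrying full precision, 2.8010 ÷ 7.8976 = 0.354664708266…; keep min(5, 2) = 2 s.f.
Rounded to 2 significant figures: 0.35.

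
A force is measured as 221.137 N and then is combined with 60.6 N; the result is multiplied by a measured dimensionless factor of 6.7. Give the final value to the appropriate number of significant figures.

221.137 N + 60.6 N = 281.737 N; the sum is limited to 1 decimal place (4 s.f.).
Carrying full precision, 281.737 × 6.7 = 1887.6379 N; 6.7 has 2 s.f., so the result keeps min(4, 2) = 2 s.f.
Rounded to 2 significant figures: 1.9 × 10³ N.

1.9 × 10³ N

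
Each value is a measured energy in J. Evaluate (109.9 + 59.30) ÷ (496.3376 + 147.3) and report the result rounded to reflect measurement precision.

109.9 + 59.30 = 169.20, limited to 1 d.p. → 4 s.f.; 496.3376 + 147.3 = 643.6376, limited to 1 d.p. → 4 s.f.
Carrying full precision, 169.20 ÷ 643.6376 = 0.262880850963…; keep min(4, 4) = 4 s.f.
Rounded to 4 significant figures: 0.2629.

0.2629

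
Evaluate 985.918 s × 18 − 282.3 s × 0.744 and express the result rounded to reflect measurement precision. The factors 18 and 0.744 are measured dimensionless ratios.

1.8 × 10⁴ s

985.918 × 18 = 17746.524 → 1.8 × 10⁴ s (2 s.f., last digit at the 10^3 place).
282.3 × 0.744 = 210.0312 → 2.10 × 10² s (3 s.f., last digit at the 10^0 place).
Difference: 17536.4928 s; keep the coarser place, 10^3.
Result: 1.8 × 10⁴ s.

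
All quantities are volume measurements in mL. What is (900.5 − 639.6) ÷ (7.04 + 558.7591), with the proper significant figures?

0.4611

900.5 − 639.6 = 260.9, limited to 1 d.p. → 4 s.f.; 7.04 + 558.7591 = 565.7991, limited to 2 d.p. → 5 s.f.
Carrying full precision, 260.9 ÷ 565.7991 = 0.46111773596…; keep min(4, 5) = 4 s.f.
Rounded to 4 significant figures: 0.4611.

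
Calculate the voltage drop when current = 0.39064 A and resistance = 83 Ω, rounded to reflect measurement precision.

voltage drop = 0.39064 A × 83 Ω = 32.42312 V.
0.39064 has 5 significant figures; 83 has 2.
Division/multiplication keeps the fewest: 2 significant figures.
Rounded: 32 V.

32 V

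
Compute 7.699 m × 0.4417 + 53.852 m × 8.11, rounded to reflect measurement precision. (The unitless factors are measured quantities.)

7.699 × 0.4417 = 3.4006483 → 3.401 m (4 s.f., last digit at the 10^-3 place).
53.852 × 8.11 = 436.73972 → 437 m (3 s.f., last digit at the 10^0 place).
Sum: 440.1403683 m; keep the coarser place, 10^0.
Result: 440. m.

440. m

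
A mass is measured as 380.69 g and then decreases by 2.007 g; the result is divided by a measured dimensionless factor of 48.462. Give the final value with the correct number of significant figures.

380.69 g − 2.007 g = 378.683 g; the difference is limited to 2 decimal places (5 s.f.).
Carrying full precision, 378.683 ÷ 48.462 = 7.81401923156… g; 48.462 has 5 s.f., so the result keeps min(5, 5) = 5 s.f.
Rounded to 5 significant figures: 7.8140 g.

7.8140 g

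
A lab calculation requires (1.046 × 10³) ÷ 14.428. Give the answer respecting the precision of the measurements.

72.50

(1.046 × 10³) ÷ 14.428 = 72.4979207097…
Multiplication/division keeps the fewest significant figures: 1.046 × 10³ → 4 s.f., 14.428 → 5 s.f.; limit is 4.
Rounded to 4 significant figures: 72.50.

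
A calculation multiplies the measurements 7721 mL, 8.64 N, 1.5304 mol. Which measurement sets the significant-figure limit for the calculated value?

7721 mL → 4 s.f.; 8.64 N → 3 s.f.; 1.5304 mol → 5 s.f.
The fewest is 3 significant figures, from 8.64 N.

8.64 N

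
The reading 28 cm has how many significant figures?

28: every digit is nonzero and significant.

2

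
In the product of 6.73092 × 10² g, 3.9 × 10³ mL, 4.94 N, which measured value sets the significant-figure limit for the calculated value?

6.73092 × 10² g → 6 s.f.; 3.9 × 10³ mL → 2 s.f.; 4.94 N → 3 s.f.
The fewest is 2 significant figures, from 3.9 × 10³ mL.

3.9 × 10³ mL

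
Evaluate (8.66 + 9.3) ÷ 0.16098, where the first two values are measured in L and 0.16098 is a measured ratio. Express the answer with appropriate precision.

8.66 L + 9.3 L = 17.96 L; the sum is limited to 1 decimal place (3 s.f.).
Carrying full precision, 17.96 ÷ 0.16098 = 111.566654243… L; 0.16098 has 5 s.f., so the result keeps min(3, 5) = 3 s.f.
Rounded to 3 significant figures: 112 L.

112 L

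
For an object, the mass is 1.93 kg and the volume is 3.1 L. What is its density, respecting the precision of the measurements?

density = 1.93 kg ÷ 3.1 L = 0.622580645161… kg/L.
1.93 has 3 significant figures; 3.1 has 2.
Division/multiplication keeps the fewest: 2 significant figures.
Rounded: 6.2 × 10^-1 kg/L.

6.2 × 10^-1 kg/L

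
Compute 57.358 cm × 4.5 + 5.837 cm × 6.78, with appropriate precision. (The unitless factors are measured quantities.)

3.0 × 10^2 cm

57.358 × 4.5 = 258.111 → 2.6 × 10^2 cm (2 s.f., last digit at the 10^1 place).
5.837 × 6.78 = 39.57486 → 39.6 cm (3 s.f., last digit at the 10^-1 place).
Sum: 297.68586 cm; keep the coarser place, 10^1.
Result: 3.0 × 10^2 cm.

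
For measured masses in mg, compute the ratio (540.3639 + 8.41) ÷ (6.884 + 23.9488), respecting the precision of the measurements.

540.3639 + 8.41 = 548.7739, limited to 2 d.p. → 5 s.f.; 6.884 + 23.9488 = 30.8328, limited to 3 d.p. → 5 s.f.
Carrying full precision, 548.7739 ÷ 30.8328 = 17.7983802963…; keep min(5, 5) = 5 s.f.
Rounded to 5 significant figures: 17.798.

17.798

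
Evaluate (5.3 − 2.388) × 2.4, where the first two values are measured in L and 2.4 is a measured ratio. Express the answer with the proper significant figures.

7.0 L

5.3 L − 2.388 L = 2.912 L; the difference is limited to 1 decimal place (2 s.f.).
Carrying full precision, 2.912 × 2.4 = 6.9888 L; 2.4 has 2 s.f., so the result keeps min(2, 2) = 2 s.f.
Rounded to 2 significant figures: 7.0 L.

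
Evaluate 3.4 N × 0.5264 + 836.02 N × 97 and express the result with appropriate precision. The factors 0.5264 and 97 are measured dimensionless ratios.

8.1 × 10⁴ N

3.4 × 0.5264 = 1.78976 → 1.8 N (2 s.f., last digit at the 10^-1 place).
836.02 × 97 = 81093.94 → 8.1 × 10⁴ N (2 s.f., last digit at the 10^3 place).
Sum: 81095.72976 N; keep the coarser place, 10^3.
Result: 8.1 × 10⁴ N.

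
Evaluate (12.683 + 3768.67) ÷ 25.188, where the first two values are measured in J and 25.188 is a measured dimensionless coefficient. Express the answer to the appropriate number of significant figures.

150.13 J

12.683 J + 3768.67 J = 3781.353 J; the sum is limited to 2 decimal places (6 s.f.).
Carrying full precision, 3781.353 ÷ 25.188 = 150.125178657… J; 25.188 has 5 s.f., so the result keeps min(6, 5) = 5 s.f.
Rounded to 5 significant figures: 150.13 J.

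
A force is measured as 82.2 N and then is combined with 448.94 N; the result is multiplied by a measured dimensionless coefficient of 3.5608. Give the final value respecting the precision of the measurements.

1.891 × 10^3 N

82.2 N + 448.94 N = 531.14 N; the sum is limited to 1 decimal place (4 s.f.).
Carrying full precision, 531.14 × 3.5608 = 1891.283312 N; 3.5608 has 5 s.f., so the result keeps min(4, 5) = 4 s.f.
Rounded to 4 significant figures: 1.891 × 10^3 N.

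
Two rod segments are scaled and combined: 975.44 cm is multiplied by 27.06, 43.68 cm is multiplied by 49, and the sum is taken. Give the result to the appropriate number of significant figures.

2.85 × 10^4 cm

975.44 × 27.06 = 26395.4064 → 2.640 × 10^4 cm (4 s.f., last digit at the 10^1 place).
43.68 × 49 = 2140.32 → 2.1 × 10^3 cm (2 s.f., last digit at the 10^2 place).
Sum: 28535.7264 cm; keep the coarser place, 10^2.
Result: 2.85 × 10^4 cm.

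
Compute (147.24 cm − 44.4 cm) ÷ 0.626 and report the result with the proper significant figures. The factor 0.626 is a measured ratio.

164 cm

147.24 cm − 44.4 cm = 102.84 cm; the difference is limited to 1 decimal place (4 s.f.).
Carrying full precision, 102.84 ÷ 0.626 = 164.28115016… cm; 0.626 has 3 s.f., so the result keeps min(4, 3) = 3 s.f.
Rounded to 3 significant figures: 164 cm.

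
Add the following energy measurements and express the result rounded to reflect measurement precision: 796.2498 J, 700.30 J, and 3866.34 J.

796.2498 J + 700.30 J + 3866.34 J = 5362.8898 J.
Addition/subtraction keeps the fewest decimal places: 796.2498 → 4 decimal places, 700.30 → 2 decimal places, 3866.34 → 2 decimal places; limit is 2.
Rounded to 2 decimal places: 5362.89 J.

5362.89 J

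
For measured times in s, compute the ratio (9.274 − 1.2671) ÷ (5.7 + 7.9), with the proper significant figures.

9.274 − 1.2671 = 8.0069, limited to 3 d.p. → 4 s.f.; 5.7 + 7.9 = 13.6, limited to 1 d.p. → 3 s.f.
Carrying full precision, 8.0069 ÷ 13.6 = 0.588742647059…; keep min(4, 3) = 3 s.f.
Rounded to 3 significant figures: 0.589.

0.589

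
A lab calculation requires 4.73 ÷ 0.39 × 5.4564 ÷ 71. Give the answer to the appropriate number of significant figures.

4.73 ÷ 0.39 × 5.4564 ÷ 71 = 0.932061105092…
Multiplication/division keeps the fewest significant figures: 4.73 → 3 s.f., 0.39 → 2 s.f., 5.4564 → 5 s.f., 71 → 2 s.f.; limit is 2.
Rounded to 2 significant figures: 0.93.

0.93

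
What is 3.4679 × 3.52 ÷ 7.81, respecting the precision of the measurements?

3.4679 × 3.52 ÷ 7.81 = 1.5629971831…
Multiplication/division keeps the fewest significant figures: 3.4679 → 5 s.f., 3.52 → 3 s.f., 7.81 → 3 s.f.; limit is 3.
Rounded to 3 significant figures: 1.56.

1.56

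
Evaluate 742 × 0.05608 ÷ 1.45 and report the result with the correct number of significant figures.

28.7

742 × 0.05608 ÷ 1.45 = 28.6974896552…
Multiplication/division keeps the fewest significant figures: 742 → 3 s.f., 0.05608 → 4 s.f., 1.45 → 3 s.f.; limit is 3.
Rounded to 3 significant figures: 28.7.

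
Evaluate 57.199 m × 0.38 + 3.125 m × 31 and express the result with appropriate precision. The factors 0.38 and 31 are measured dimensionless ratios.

57.199 × 0.38 = 21.73562 → 22 m (2 s.f., last digit at the 10^0 place).
3.125 × 31 = 96.875 → 97 m (2 s.f., last digit at the 10^0 place).
Sum: 118.61062 m; keep the coarser place, 10^0.
Result: 119 m.

119 m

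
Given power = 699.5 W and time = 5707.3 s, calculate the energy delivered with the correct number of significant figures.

energy delivered = 699.5 W × 5707.3 s = 3992256.35 J.
699.5 has 4 significant figures; 5707.3 has 5.
Division/multiplication keeps the fewest: 4 significant figures.
Rounded: 3.992 × 10⁶ J.

3.992 × 10⁶ J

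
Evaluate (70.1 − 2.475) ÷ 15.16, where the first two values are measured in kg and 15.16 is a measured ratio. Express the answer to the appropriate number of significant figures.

4.46 kg

70.1 kg − 2.475 kg = 67.625 kg; the difference is limited to 1 decimal place (3 s.f.).
Carrying full precision, 67.625 ÷ 15.16 = 4.46075197889… kg; 15.16 has 4 s.f., so the result keeps min(3, 4) = 3 s.f.
Rounded to 3 significant figures: 4.46 kg.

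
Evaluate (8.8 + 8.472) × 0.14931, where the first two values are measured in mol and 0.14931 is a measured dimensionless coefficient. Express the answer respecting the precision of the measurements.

8.8 mol + 8.472 mol = 17.272 mol; the sum is limited to 1 decimal place (3 s.f.).
Carrying full precision, 17.272 × 0.14931 = 2.57888232 mol; 0.14931 has 5 s.f., so the result keeps min(3, 5) = 3 s.f.
Rounded to 3 significant figures: 2.58 mol.

2.58 mol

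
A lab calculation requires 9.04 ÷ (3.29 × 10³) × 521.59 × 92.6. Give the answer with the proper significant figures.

9.04 ÷ (3.29 × 10³) × 521.59 × 92.6 = 132.712788863…
Multiplication/division keeps the fewest significant figures: 9.04 → 3 s.f., 3.29 × 10³ → 3 s.f., 521.59 → 5 s.f., 92.6 → 3 s.f.; limit is 3.
Rounded to 3 significant figures: 133.

133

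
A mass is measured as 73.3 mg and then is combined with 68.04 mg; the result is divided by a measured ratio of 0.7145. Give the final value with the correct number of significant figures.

197.8 mg

73.3 mg + 68.04 mg = 141.34 mg; the sum is limited to 1 decimal place (4 s.f.).
Carrying full precision, 141.34 ÷ 0.7145 = 197.816655003… mg; 0.7145 has 4 s.f., so the result keeps min(4, 4) = 4 s.f.
Rounded to 4 significant figures: 197.8 mg.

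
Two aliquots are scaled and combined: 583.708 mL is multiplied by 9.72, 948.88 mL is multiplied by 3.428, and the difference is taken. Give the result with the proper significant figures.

2.42 × 10³ mL

583.708 × 9.72 = 5673.64176 → 5.67 × 10³ mL (3 s.f., last digit at the 10^1 place).
948.88 × 3.428 = 3252.76064 → 3253 mL (4 s.f., last digit at the 10^0 place).
Difference: 2420.88112 mL; keep the coarser place, 10^1.
Result: 2.42 × 10³ mL.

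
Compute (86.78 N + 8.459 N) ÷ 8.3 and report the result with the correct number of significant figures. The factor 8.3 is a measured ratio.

86.78 N + 8.459 N = 95.239 N; the sum is limited to 2 decimal places (4 s.f.).
Carrying full precision, 95.239 ÷ 8.3 = 11.4745783133… N; 8.3 has 2 s.f., so the result keeps min(4, 2) = 2 s.f.
Rounded to 2 significant figures: 11 N.

11 N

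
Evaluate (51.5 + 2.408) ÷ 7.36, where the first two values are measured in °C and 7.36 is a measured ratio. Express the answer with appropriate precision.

51.5 °C + 2.408 °C = 53.908 °C; the sum is limited to 1 decimal place (3 s.f.).
Carrying full precision, 53.908 ÷ 7.36 = 7.32445652174… °C; 7.36 has 3 s.f., so the result keeps min(3, 3) = 3 s.f.
Rounded to 3 significant figures: 7.32 °C.

7.32 °C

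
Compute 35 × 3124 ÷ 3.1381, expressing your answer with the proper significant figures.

3.5 × 10⁴

35 × 3124 ÷ 3.1381 = 34842.7392371…
Multiplication/division keeps the fewest significant figures: 35 → 2 s.f., 3124 → 4 s.f., 3.1381 → 5 s.f.; limit is 2.
Rounded to 2 significant figures: 3.5 × 10⁴.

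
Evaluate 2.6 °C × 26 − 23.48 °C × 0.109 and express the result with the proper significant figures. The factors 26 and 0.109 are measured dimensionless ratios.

2.6 × 26 = 67.6 → 68 °C (2 s.f., last digit at the 10^0 place).
23.48 × 0.109 = 2.55932 → 2.56 °C (3 s.f., last digit at the 10^-2 place).
Difference: 65.04068 °C; keep the coarser place, 10^0.
Result: 65 °C.

65 °C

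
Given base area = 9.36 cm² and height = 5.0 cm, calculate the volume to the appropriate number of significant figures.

47 cm³

volume = 9.36 cm² × 5.0 cm = 46.8 cm³.
9.36 has 3 significant figures; 5.0 has 2.
Division/multiplication keeps the fewest: 2 significant figures.
Rounded: 47 cm³.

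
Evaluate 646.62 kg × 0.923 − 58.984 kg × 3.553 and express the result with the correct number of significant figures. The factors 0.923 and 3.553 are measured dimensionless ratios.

646.62 × 0.923 = 596.83026 → 597 kg (3 s.f., last digit at the 10^0 place).
58.984 × 3.553 = 209.570152 → 209.6 kg (4 s.f., last digit at the 10^-1 place).
Difference: 387.260108 kg; keep the coarser place, 10^0.
Result: 387 kg.

387 kg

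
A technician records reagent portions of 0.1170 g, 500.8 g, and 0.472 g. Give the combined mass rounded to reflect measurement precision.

501.4 g

0.1170 g + 500.8 g + 0.472 g = 501.3890 g.
Addition/subtraction keeps the fewest decimal places: 0.1170 → 4 decimal places, 500.8 → 1 decimal place, 0.472 → 3 decimal places; limit is 1.
Rounded to 1 decimal place: 501.4 g.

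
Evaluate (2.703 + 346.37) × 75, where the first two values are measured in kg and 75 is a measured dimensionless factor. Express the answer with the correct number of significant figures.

2.703 kg + 346.37 kg = 349.073 kg; the sum is limited to 2 decimal places (5 s.f.).
Carrying full precision, 349.073 × 75 = 26180.475 kg; 75 has 2 s.f., so the result keeps min(5, 2) = 2 s.f.
Rounded to 2 significant figures: 2.6 × 10^4 kg.

2.6 × 10^4 kg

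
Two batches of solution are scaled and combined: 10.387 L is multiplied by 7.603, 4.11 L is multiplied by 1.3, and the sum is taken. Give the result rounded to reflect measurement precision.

10.387 × 7.603 = 78.972361 → 78.97 L (4 s.f., last digit at the 10^-2 place).
4.11 × 1.3 = 5.343 → 5.3 L (2 s.f., last digit at the 10^-1 place).
Sum: 84.315361 L; keep the coarser place, 10^-1.
Result: 84.3 L.

84.3 L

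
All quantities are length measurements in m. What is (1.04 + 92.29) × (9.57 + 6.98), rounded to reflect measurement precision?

1.04 + 92.29 = 93.33, limited to 2 d.p. → 4 s.f.; 9.57 + 6.98 = 16.55, limited to 2 d.p. → 4 s.f.
Carrying full precision, 93.33 × 16.55 = 1544.6115; keep min(4, 4) = 4 s.f.
Rounded to 4 significant figures: 1545 m².

1545 m²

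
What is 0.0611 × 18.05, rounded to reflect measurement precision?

0.0611 × 18.05 = 1.102855
Multiplication/division keeps the fewest significant figures: 0.0611 → 3 s.f., 18.05 → 4 s.f.; limit is 3.
Rounded to 3 significant figures: 1.10.

1.10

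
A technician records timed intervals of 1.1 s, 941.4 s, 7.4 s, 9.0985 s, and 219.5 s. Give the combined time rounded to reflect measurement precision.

1.1 s + 941.4 s + 7.4 s + 9.0985 s + 219.5 s = 1178.4985 s.
Addition/subtraction keeps the fewest decimal places: 1.1 → 1 decimal place, 941.4 → 1 decimal place, 7.4 → 1 decimal place, 9.0985 → 4 decimal places, 219.5 → 1 decimal place; limit is 1.
Rounded to 1 decimal place: 1178.5 s.

1178.5 s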